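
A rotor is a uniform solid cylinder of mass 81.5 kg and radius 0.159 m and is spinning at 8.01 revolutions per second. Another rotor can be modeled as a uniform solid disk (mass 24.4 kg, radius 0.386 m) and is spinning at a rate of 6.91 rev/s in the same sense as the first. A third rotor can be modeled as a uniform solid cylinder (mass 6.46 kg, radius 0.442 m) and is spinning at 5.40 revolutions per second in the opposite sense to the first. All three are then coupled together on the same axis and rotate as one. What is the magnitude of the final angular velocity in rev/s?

|ω_f| ≈ 5.00 rev/s

The coupling torques are internal; angular momentum about the shared axis is conserved.
Moments of inertia: I_A = ½(81.5)(0.159)² = 1.030 kg·m²; I_B = ½(24.4)(0.386)² = 1.818 kg·m²; I_C = ½(6.46)(0.442)² = 0.6310 kg·m².
Taking A's sense as positive: L = (1.030)(8.01) + (1.818)(6.91) − (0.6310)(5.40) = 17.41 kg·m²·rev/s.
Combined I = 1.030 + 1.818 + 0.6310 = 3.479 kg·m².
ω_f = L / I = 17.41 / 3.479 = 5.003 rev/s.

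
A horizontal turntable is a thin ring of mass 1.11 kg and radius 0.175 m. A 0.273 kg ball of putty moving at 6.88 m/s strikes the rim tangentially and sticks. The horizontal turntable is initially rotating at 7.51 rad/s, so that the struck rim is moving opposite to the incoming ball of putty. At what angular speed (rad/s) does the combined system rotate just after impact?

The axle reaction passes through the axle and exerts no torque about it; angular momentum about the axle is conserved through the impact.
I_p = (1.11)(0.175)² = 0.03399 kg·m². Taking the sense of the ball of putty's angular momentum as positive, L_{ball} = m v R = (0.273)(6.88)(0.175) = 0.3287 kg·m²/s.
L_i = −I_p ω_p + m v R = −(0.03399)(7.51) + 0.3287 = 0.07340 kg·m²/s.
After sticking, I_f = I_p + m R² = 0.03399 + (0.273)(0.175)² = 0.04235 kg·m².
ω_f = L_i / I_f = 0.07340 / 0.04235 = 1.733 rad/s.

|ω_f| ≈ 1.73 rad/s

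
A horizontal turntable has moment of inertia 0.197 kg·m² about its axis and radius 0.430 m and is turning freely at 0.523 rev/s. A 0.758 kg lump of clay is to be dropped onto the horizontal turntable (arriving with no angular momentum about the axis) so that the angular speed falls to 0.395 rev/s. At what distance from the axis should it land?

r ≈ 0.290 m

No external torque acts about the axis; L_before = L_after.
I_p ω_i = (I_p + m r²) ω_f ⇒ m r² = I_p(ω_i/ω_f − 1) = 0.1970(0.523/0.395 − 1) = 0.06384 kg·m².
r = √(0.06384/0.758) = 0.2902 m.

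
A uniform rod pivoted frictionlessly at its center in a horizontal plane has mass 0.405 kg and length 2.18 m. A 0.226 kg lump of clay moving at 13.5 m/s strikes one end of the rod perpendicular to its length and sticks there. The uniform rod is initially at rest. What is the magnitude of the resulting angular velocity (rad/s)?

About the pivot the impulsive forces during the collision are internal, so angular momentum about that axis is conserved.
I_p = (1/12)(0.405)(2.18)² = 0.1604 kg·m². Taking the sense of the lump of clay's angular momentum as positive, L_{lump} = m v R = (0.226)(13.5)(2.18/2) = 3.326 kg·m²/s.
L_i = 0 + 3.326 = 3.326 kg·m²/s.
After sticking, I_f = I_p + m R² = 0.1604 + (0.226)(2.18/2)² = 0.4289 kg·m².
ω_f = L_i / I_f = 3.326 / 0.4289 = 7.754 rad/s.

|ω_f| ≈ 7.75 rad/s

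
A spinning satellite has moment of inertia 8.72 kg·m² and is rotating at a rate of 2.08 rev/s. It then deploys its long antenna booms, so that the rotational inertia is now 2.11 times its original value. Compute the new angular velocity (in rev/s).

ω₂ ≈ 0.986 rev/s

No external torque acts about the spin axis, so angular momentum is conserved.
I₂ = 2.11 × 8.72 = 18.40 kg·m².
ω₂ = I₁ω₁ / I₂ = (8.720)(2.08 rev/s) / (18.40) = 0.9858 rev/s.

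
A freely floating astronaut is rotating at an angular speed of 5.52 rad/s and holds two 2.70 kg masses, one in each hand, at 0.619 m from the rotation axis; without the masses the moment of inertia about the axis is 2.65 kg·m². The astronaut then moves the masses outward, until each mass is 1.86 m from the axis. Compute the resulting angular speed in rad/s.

ω₂ ≈ 1.22 rad/s

Angular momentum about the spin axis is conserved since the torque about it is zero.
I₁ = 2.65 + 2(2.70)(0.619)² = 4.719 kg·m²; I₂ = 2.65 + 2(2.70)(1.86)² = 21.33 kg·m².
ω₂ = I₁ω₁ / I₂ = (4.719)(5.52 rad/s) / (21.33) = 1.221 rad/s.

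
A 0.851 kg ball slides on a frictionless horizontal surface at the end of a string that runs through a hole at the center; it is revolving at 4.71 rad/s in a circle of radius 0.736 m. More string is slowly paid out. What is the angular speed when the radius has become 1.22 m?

ω₂ ≈ 1.71 rad/s

No torque about the axis ⇒ m r₁² ω₁ = m r₂² ω₂.
ω₂ = ω₁ (r₁/r₂)² = (4.71)(0.736/1.22)² = 1.714 rad/s.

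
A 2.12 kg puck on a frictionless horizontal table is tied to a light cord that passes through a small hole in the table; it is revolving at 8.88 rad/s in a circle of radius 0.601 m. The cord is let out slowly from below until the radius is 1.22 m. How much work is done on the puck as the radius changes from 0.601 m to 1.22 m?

No torque about the axis ⇒ m r₁² ω₁ = m r₂² ω₂.
ω₂ = ω₁ (r₁/r₂)² = (8.88)(0.601/1.22)² = 2.155 rad/s.
W = ΔKE = ½m(v₂² − v₁²) = -22.86 J.

W ≈ -22.9 J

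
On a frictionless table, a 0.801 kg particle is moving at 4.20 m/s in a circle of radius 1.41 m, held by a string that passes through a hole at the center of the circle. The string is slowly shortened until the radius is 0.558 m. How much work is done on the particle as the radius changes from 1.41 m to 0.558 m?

Central (radial) force ⇒ zero torque about the center ⇒ m v r is constant.
v₂ = v₁ r₁ / r₂ = (4.20)(1.41) / (0.558) = 10.61 m/s.
W = ΔKE = ½m(v₂² − v₁²) = 38.04 J.

W ≈ 38.0 J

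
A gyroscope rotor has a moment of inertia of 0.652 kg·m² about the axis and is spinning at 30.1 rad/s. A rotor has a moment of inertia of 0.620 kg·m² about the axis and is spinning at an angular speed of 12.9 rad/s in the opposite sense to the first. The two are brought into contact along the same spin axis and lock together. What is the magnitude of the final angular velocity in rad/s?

The coupling torques are internal; angular momentum about the shared axis is conserved.
Taking A's sense as positive: L = (0.6520)(30.1) − (0.6200)(12.9) = 11.63 kg·m²·rad/s.
Combined I = 0.6520 + 0.6200 = 1.272 kg·m².
ω_f = L / I = 11.63 / 1.272 = 9.141 rad/s.

|ω_f| ≈ 9.14 rad/s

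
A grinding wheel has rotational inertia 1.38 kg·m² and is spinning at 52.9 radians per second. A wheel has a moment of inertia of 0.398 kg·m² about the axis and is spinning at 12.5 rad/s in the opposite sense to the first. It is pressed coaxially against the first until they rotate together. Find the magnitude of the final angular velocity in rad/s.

No external torque acts about the common axis, so total angular momentum is conserved.
Taking A's sense as positive: L = (1.380)(52.9) − (0.3980)(12.5) = 68.03 kg·m²·rad/s.
Combined I = 1.380 + 0.3980 = 1.778 kg·m².
ω_f = L / I = 68.03 / 1.778 = 38.26 rad/s.

|ω_f| ≈ 38.3 rad/s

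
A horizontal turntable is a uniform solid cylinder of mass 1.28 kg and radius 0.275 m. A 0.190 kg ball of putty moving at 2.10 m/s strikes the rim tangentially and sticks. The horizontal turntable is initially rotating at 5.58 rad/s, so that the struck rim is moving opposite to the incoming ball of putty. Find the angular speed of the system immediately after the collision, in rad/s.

|ω_f| ≈ 2.55 rad/s

The axle reaction passes through the axle and exerts no torque about it; angular momentum about the axle is conserved through the impact.
I_p = ½(1.28)(0.275)² = 0.04840 kg·m². Taking the sense of the ball of putty's angular momentum as positive, L_{ball} = m v R = (0.190)(2.10)(0.275) = 0.1097 kg·m²/s.
L_i = −I_p ω_p + m v R = −(0.04840)(5.58) + 0.1097 = -0.1603 kg·m²/s.
After sticking, I_f = I_p + m R² = 0.04840 + (0.190)(0.275)² = 0.06277 kg·m².
ω_f = L_i / I_f = -0.1603 / 0.06277 = -2.555 rad/s.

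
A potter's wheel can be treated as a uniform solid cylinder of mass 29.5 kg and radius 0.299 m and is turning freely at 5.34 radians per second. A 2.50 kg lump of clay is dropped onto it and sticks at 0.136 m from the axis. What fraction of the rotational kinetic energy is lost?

The added mass arrives with no angular momentum about the axis, and any external torque about the axis is negligible, so the system's angular momentum is conserved.
I_p = ½(29.5)(0.299)² = 1.319 kg·m².
Added inertia Σmr² = (2.50)(0.136)² = 0.04624 kg·m²; I_f = 1.319 + 0.04624 = 1.365 kg·m².
ω_f = I_p ω_i / I_f = (1.319)(5.34) / 1.365 = 5.159 rad/s.
KE_i = ½(1.319)(5.340 rad/s)² = 18.80 J; KE_f = ½(1.365)(5.159)² = 18.16 J.
Fraction lost = 0.03388.

fraction ≈ 0.0339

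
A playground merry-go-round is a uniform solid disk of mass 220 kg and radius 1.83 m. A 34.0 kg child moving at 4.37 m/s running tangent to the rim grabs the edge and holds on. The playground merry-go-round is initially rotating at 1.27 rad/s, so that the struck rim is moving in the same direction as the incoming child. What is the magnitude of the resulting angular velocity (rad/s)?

About the axle the impulsive forces during the collision are internal, so angular momentum about that axis is conserved.
I_p = ½(220)(1.83)² = 368.4 kg·m². Taking the sense of the child's angular momentum as positive, L_{child} = m v R = (34.0)(4.37)(1.83) = 271.9 kg·m²/s.
L_i = +I_p ω_p + m v R = +(368.4)(1.27) + 271.9 = 739.7 kg·m²/s.
After sticking, I_f = I_p + m R² = 368.4 + (34.0)(1.83)² = 482.2 kg·m².
ω_f = L_i / I_f = 739.7 / 482.2 = 1.534 rad/s.

|ω_f| ≈ 1.53 rad/s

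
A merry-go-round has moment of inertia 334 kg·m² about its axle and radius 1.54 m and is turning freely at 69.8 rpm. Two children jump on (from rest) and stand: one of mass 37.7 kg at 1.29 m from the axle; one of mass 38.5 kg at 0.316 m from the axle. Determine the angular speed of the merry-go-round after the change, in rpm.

ω_f ≈ 58.2 rpm

No external torque acts about the axle; L_before = L_after.
Added inertia Σmr² = (37.7)(1.29)² + (38.5)(0.316)² = 66.58 kg·m²; I_f = 334.0 + 66.58 = 400.6 kg·m².
ω_f = I_p ω_i / I_f = (334.0)(69.8) / 400.6 = 58.20 rpm.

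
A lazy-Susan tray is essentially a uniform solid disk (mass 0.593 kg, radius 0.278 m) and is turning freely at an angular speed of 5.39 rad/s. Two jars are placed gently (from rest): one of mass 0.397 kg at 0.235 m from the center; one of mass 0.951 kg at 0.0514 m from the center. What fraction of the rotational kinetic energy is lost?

fraction ≈ 0.516

The added mass arrives with no angular momentum about the center, and any external torque about the center is negligible, so the system's angular momentum is conserved.
I_p = ½(0.593)(0.278)² = 0.02291 kg·m².
Added inertia Σmr² = (0.397)(0.235)² + (0.951)(0.0514)² = 0.02444 kg·m²; I_f = 0.02291 + 0.02444 = 0.04735 kg·m².
ω_f = I_p ω_i / I_f = (0.02291)(5.39) / 0.04735 = 2.608 rad/s.
KE_i = ½(0.02291)(5.390 rad/s)² = 0.3329 J; KE_f = ½(0.04735)(2.608)² = 0.1611 J.
Fraction lost = 0.5161.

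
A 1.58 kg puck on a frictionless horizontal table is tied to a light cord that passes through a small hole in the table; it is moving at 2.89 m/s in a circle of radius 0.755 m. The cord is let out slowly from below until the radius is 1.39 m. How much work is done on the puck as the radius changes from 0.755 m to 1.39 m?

The only horizontal force on the mass is along the cord (radial), so it exerts no torque about the hole and angular momentum m v r is conserved.
v₂ = v₁ r₁ / r₂ = (2.89)(0.755) / (1.39) = 1.570 m/s.
W = ΔKE = ½m(v₂² − v₁²) = -4.652 J.

W ≈ -4.65 J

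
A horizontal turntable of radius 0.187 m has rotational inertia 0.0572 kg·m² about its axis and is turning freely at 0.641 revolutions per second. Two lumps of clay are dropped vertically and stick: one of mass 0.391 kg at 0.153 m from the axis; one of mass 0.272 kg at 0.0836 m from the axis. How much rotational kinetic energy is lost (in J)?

energy lost ≈ 0.0751 J

The added mass arrives with no angular momentum about the axis, and any external torque about the axis is negligible, so the system's angular momentum is conserved.
Added inertia Σmr² = (0.391)(0.153)² + (0.272)(0.0836)² = 0.01105 kg·m²; I_f = 0.05720 + 0.01105 = 0.06825 kg·m².
ω_f = I_p ω_i / I_f = (0.05720)(0.641) / 0.06825 = 0.5372 rev/s.
KE_i = ½(0.05720)(4.028 rad/s)² = 0.4639 J; KE_f = ½(0.06825)(3.375)² = 0.3888 J.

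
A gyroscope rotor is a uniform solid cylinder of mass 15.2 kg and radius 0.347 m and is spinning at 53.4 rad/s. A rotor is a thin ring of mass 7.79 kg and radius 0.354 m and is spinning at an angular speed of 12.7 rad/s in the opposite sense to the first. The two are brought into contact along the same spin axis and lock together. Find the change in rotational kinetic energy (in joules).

ΔKE ≈ -1030 J

The coupling torques are internal; angular momentum about the shared axis is conserved.
Moments of inertia: I_A = ½(15.2)(0.347)² = 0.9151 kg·m²; I_B = (7.79)(0.354)² = 0.9762 kg·m².
Taking A's sense as positive: L = (0.9151)(53.4) − (0.9762)(12.7) = 36.47 kg·m²·rad/s.
Combined I = 0.9151 + 0.9762 = 1.891 kg·m².
ω_f = L / I = 36.47 / 1.891 = 19.28 rad/s.
KE_i = ½ΣIω² = 1383 J; KE_f = ½(1.891)(19.28)² = 351.6 J.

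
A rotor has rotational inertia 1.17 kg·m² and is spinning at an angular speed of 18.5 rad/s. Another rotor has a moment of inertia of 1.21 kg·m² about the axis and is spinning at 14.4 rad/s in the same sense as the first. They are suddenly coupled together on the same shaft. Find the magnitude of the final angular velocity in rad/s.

No external torque acts about the common axis, so total angular momentum is conserved.
Taking A's sense as positive: L = (1.170)(18.5) + (1.210)(14.4) = 39.07 kg·m²·rad/s.
Combined I = 1.170 + 1.210 = 2.380 kg·m².
ω_f = L / I = 39.07 / 2.380 = 16.42 rad/s.

|ω_f| ≈ 16.4 rad/s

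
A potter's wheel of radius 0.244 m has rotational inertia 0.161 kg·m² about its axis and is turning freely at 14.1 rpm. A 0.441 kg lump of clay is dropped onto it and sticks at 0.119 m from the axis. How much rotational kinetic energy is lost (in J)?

energy lost ≈ 0.00655 J

The added mass arrives with no angular momentum about the axis, and any external torque about the axis is negligible, so the system's angular momentum is conserved.
Added inertia Σmr² = (0.441)(0.119)² = 0.006245 kg·m²; I_f = 0.1610 + 0.006245 = 0.1672 kg·m².
ω_f = I_p ω_i / I_f = (0.1610)(14.1) / 0.1672 = 13.57 rpm.
KE_i = ½(0.1610)(1.477 rad/s)² = 0.1755 J; KE_f = ½(0.1672)(1.421)² = 0.1690 J.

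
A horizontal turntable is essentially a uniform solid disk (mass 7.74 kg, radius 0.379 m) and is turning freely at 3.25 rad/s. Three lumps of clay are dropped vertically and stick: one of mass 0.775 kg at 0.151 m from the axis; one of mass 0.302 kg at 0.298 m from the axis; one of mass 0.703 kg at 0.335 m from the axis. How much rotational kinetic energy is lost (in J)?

The added mass arrives with no angular momentum about the axis, and any external torque about the axis is negligible, so the system's angular momentum is conserved.
I_p = ½(7.74)(0.379)² = 0.5559 kg·m².
Added inertia Σmr² = (0.775)(0.151)² + (0.302)(0.298)² + (0.703)(0.335)² = 0.1234 kg·m²; I_f = 0.5559 + 0.1234 = 0.6793 kg·m².
ω_f = I_p ω_i / I_f = (0.5559)(3.25) / 0.6793 = 2.660 rad/s.
KE_i = ½(0.5559)(3.250 rad/s)² = 2.936 J; KE_f = ½(0.6793)(2.660)² = 2.403 J.

energy lost ≈ 0.533 J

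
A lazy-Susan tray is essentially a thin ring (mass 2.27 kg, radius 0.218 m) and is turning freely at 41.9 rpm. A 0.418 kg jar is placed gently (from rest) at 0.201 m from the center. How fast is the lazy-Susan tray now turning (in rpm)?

ω_f ≈ 36.2 rpm

The added mass arrives with no angular momentum about the center, and any external torque about the center is negligible, so the system's angular momentum is conserved.
I_p = (2.27)(0.218)² = 0.1079 kg·m².
Added inertia Σmr² = (0.418)(0.201)² = 0.01689 kg·m²; I_f = 0.1079 + 0.01689 = 0.1248 kg·m².
ω_f = I_p ω_i / I_f = (0.1079)(41.9) / 0.1248 = 36.23 rpm.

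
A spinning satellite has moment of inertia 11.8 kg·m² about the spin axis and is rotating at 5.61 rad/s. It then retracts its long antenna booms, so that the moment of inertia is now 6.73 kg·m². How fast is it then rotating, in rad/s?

Angular momentum about the spin axis is conserved since the torque about it is zero.
ω₂ = I₁ω₁ / I₂ = (11.80)(5.61 rad/s) / (6.730) = 9.836 rad/s.

ω₂ ≈ 9.84 rad/s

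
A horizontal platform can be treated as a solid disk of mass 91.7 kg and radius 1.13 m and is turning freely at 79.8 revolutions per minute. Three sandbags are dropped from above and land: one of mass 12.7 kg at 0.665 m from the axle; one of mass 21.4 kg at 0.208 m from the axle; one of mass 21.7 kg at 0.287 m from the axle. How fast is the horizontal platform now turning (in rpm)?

No external torque acts about the axle; L_before = L_after.
I_p = ½(91.7)(1.13)² = 58.55 kg·m².
Added inertia Σmr² = (12.7)(0.665)² + (21.4)(0.208)² + (21.7)(0.287)² = 8.330 kg·m²; I_f = 58.55 + 8.330 = 66.88 kg·m².
ω_f = I_p ω_i / I_f = (58.55)(79.8) / 66.88 = 69.86 rpm.

ω_f ≈ 69.9 rpm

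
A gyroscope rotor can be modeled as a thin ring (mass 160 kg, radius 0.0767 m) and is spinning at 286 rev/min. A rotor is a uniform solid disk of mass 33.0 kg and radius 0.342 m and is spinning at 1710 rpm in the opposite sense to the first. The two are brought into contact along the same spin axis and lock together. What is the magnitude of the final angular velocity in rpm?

|ω_f| ≈ 1060 rpm

No external torque acts about the common axis, so total angular momentum is conserved.
Moments of inertia: I_A = (160)(0.0767)² = 0.9413 kg·m²; I_B = ½(33.0)(0.342)² = 1.930 kg·m².
Taking A's sense as positive: L = (0.9413)(286) − (1.930)(1710) = -3031 kg·m²·rpm.
Combined I = 0.9413 + 1.930 = 2.871 kg·m².
ω_f = L / I = -3031 / 2.871 = -1056 rpm.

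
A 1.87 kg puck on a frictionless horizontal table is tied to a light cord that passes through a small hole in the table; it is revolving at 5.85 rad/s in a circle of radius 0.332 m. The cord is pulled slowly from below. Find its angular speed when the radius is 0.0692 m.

ω₂ ≈ 135 rad/s

No torque about the axis ⇒ m r₁² ω₁ = m r₂² ω₂.
ω₂ = ω₁ (r₁/r₂)² = (5.85)(0.332/0.0692)² = 134.7 rad/s.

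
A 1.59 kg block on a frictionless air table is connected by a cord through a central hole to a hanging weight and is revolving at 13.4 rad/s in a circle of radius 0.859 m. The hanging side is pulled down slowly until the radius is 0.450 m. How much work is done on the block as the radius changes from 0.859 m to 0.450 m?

The constraining force is radial, so m r² ω about the center is conserved.
ω₂ = ω₁ (r₁/r₂)² = (13.4)(0.859/0.450)² = 48.83 rad/s.
W = ΔKE = ½m(v₂² − v₁²) = 278.5 J.

W ≈ 278 J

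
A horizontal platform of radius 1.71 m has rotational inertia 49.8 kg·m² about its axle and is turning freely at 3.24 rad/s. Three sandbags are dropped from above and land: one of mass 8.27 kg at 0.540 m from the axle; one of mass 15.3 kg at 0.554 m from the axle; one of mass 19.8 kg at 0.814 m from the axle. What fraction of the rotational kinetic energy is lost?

No external torque acts about the axle; L_before = L_after.
Added inertia Σmr² = (8.27)(0.540)² + (15.3)(0.554)² + (19.8)(0.814)² = 20.23 kg·m²; I_f = 49.80 + 20.23 = 70.03 kg·m².
ω_f = I_p ω_i / I_f = (49.80)(3.24) / 70.03 = 2.304 rad/s.
KE_i = ½(49.80)(3.240 rad/s)² = 261.4 J; KE_f = ½(70.03)(2.304)² = 185.9 J.
Fraction lost = 0.2888.

fraction ≈ 0.289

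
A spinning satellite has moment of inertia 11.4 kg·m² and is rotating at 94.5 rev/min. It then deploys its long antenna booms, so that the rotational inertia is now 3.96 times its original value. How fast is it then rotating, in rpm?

ω₂ ≈ 23.9 rpm

Angular momentum about the spin axis is conserved since the torque about it is zero.
I₂ = 3.96 × 11.4 = 45.14 kg·m².
ω₂ = I₁ω₁ / I₂ = (11.40)(94.5 rpm) / (45.14) = 23.86 rpm.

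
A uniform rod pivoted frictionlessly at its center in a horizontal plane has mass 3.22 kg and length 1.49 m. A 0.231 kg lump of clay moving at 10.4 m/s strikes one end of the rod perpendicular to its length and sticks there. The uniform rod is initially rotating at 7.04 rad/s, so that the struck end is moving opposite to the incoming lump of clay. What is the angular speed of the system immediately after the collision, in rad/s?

|ω_f| ≈ 3.32 rad/s

The axle reaction passes through the pivot and exerts no torque about it; angular momentum about the pivot is conserved through the impact.
I_p = (1/12)(3.22)(1.49)² = 0.5957 kg·m². Taking the sense of the lump of clay's angular momentum as positive, L_{lump} = m v R = (0.231)(10.4)(1.49/2) = 1.790 kg·m²/s.
L_i = −I_p ω_p + m v R = −(0.5957)(7.04) + 1.790 = -2.404 kg·m²/s.
After sticking, I_f = I_p + m R² = 0.5957 + (0.231)(1.49/2)² = 0.7239 kg·m².
ω_f = L_i / I_f = -2.404 / 0.7239 = -3.321 rad/s.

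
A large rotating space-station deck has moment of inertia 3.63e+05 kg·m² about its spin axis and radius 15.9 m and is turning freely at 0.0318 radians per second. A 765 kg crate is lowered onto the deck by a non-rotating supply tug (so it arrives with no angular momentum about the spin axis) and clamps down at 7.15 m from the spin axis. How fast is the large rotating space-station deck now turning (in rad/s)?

ω_f ≈ 0.0287 rad/s

No external torque acts about the spin axis; L_before = L_after.
Added inertia Σmr² = (765)(7.15)² = 39110 kg·m²; I_f = 3.630e+05 + 39110 = 4.021e+05 kg·m².
ω_f = I_p ω_i / I_f = (3.630e+05)(0.0318) / 4.021e+05 = 0.02871 rad/s.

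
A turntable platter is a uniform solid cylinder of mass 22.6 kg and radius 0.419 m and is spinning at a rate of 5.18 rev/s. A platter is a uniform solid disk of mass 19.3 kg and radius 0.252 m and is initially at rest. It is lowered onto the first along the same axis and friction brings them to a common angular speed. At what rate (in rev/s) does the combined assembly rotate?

|ω_f| ≈ 3.96 rev/s

The coupling torques are internal; angular momentum about the shared axis is conserved.
Moments of inertia: I_A = ½(22.6)(0.419)² = 1.984 kg·m²; I_B = ½(19.3)(0.252)² = 0.6128 kg·m².
Taking A's sense as positive: L = (1.984)(5.18) = 10.28 kg·m²·rev/s.
Combined I = 1.984 + 0.6128 = 2.597 kg·m².
ω_f = L / I = 10.28 / 2.597 = 3.958 rev/s.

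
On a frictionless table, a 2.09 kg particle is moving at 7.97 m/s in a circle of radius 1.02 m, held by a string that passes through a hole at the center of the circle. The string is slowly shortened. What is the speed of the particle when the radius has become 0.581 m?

v₂ ≈ 14.0 m/s

Central (radial) force ⇒ zero torque about the center ⇒ m v r is constant.
v₂ = v₁ r₁ / r₂ = (7.97)(1.02) / (0.581) = 13.99 m/s.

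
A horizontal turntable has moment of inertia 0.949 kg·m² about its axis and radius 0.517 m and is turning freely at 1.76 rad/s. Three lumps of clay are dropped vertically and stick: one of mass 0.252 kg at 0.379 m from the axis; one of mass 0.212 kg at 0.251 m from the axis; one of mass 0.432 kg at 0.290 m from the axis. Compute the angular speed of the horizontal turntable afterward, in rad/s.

ω_f ≈ 1.61 rad/s

No external torque acts about the axis; L_before = L_after.
Added inertia Σmr² = (0.252)(0.379)² + (0.212)(0.251)² + (0.432)(0.290)² = 0.08588 kg·m²; I_f = 0.9490 + 0.08588 = 1.035 kg·m².
ω_f = I_p ω_i / I_f = (0.9490)(1.76) / 1.035 = 1.614 rad/s.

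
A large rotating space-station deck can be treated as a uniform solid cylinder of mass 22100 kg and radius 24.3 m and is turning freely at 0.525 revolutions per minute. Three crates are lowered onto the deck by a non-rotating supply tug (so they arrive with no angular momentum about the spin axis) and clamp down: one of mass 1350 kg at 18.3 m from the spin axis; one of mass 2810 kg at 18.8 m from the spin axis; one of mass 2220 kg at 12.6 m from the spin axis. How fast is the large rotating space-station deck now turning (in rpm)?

No external torque acts about the spin axis; L_before = L_after.
I_p = ½(22100)(24.3)² = 6.525e+06 kg·m².
Added inertia Σmr² = (1350)(18.3)² + (2810)(18.8)² + (2220)(12.6)² = 1.798e+06 kg·m²; I_f = 6.525e+06 + 1.798e+06 = 8.323e+06 kg·m².
ω_f = I_p ω_i / I_f = (6.525e+06)(0.525) / 8.323e+06 = 0.4116 rpm.

ω_f ≈ 0.412 rpm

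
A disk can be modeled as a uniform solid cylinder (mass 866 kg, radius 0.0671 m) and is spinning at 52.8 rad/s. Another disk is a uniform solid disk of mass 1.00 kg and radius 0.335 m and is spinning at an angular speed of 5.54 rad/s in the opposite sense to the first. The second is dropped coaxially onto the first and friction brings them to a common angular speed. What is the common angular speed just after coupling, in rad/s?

|ω_f| ≈ 51.2 rad/s

No external torque acts about the common axis, so total angular momentum is conserved.
Moments of inertia: I_A = ½(866)(0.0671)² = 1.950 kg·m²; I_B = ½(1.00)(0.335)² = 0.05611 kg·m².
Taking A's sense as positive: L = (1.950)(52.8) − (0.05611)(5.54) = 102.6 kg·m²·rad/s.
Combined I = 1.950 + 0.05611 = 2.006 kg·m².
ω_f = L / I = 102.6 / 2.006 = 51.17 rad/s.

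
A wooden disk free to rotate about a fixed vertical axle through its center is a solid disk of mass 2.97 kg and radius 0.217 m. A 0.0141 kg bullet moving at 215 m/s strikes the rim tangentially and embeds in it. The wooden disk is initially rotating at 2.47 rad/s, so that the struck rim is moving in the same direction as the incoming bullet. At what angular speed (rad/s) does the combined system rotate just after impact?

|ω_f| ≈ 11.8 rad/s

About the axle the impulsive forces during the collision are internal, so angular momentum about that axis is conserved.
I_p = ½(2.97)(0.217)² = 0.06993 kg·m². Taking the sense of the bullet's angular momentum as positive, L_{bullet} = m v R = (0.0141)(215)(0.217) = 0.6578 kg·m²/s.
L_i = +I_p ω_p + m v R = +(0.06993)(2.47) + 0.6578 = 0.8306 kg·m²/s.
After sticking, I_f = I_p + m R² = 0.06993 + (0.0141)(0.217)² = 0.07059 kg·m².
ω_f = L_i / I_f = 0.8306 / 0.07059 = 11.77 rad/s.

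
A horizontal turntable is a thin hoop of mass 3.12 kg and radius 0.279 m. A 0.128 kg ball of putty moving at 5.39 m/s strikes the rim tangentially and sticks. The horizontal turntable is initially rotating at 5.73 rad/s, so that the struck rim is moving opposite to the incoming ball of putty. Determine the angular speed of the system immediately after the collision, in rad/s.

The axle reaction passes through the axle and exerts no torque about it; angular momentum about the axle is conserved through the impact.
I_p = (3.12)(0.279)² = 0.2429 kg·m². Taking the sense of the ball of putty's angular momentum as positive, L_{ball} = m v R = (0.128)(5.39)(0.279) = 0.1925 kg·m²/s.
L_i = −I_p ω_p + m v R = −(0.2429)(5.73) + 0.1925 = -1.199 kg·m²/s.
After sticking, I_f = I_p + m R² = 0.2429 + (0.128)(0.279)² = 0.2528 kg·m².
ω_f = L_i / I_f = -1.199 / 0.2528 = -4.743 rad/s.

|ω_f| ≈ 4.74 rad/s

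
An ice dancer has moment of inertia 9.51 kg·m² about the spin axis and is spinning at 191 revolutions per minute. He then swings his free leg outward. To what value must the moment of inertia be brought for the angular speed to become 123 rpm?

I₂ ≈ 14.8 kg·m²

Angular momentum about the spin axis is conserved since the torque about it is zero.
I₂ = I₁ω₁ / ω₂ = (9.51)(191) / (123) = 14.77 kg·m².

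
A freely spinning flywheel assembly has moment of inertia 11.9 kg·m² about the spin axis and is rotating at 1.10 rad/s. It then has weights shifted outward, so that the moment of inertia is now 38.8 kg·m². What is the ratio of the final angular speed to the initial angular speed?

With no external torque about the axis, L is conserved: I₁ω₁ = I₂ω₂.
ω₂/ω₁ = I₁/I₂ = 11.90 / 38.80 = 0.3067.

ω₂/ω₁ ≈ 0.307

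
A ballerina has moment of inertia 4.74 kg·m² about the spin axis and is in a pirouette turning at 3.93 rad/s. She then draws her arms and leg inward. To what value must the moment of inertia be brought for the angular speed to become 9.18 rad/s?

Angular momentum about the spin axis is conserved since the torque about it is zero.
I₂ = I₁ω₁ / ω₂ = (4.74)(3.93) / (9.18) = 2.029 kg·m².

I₂ ≈ 2.03 kg·m²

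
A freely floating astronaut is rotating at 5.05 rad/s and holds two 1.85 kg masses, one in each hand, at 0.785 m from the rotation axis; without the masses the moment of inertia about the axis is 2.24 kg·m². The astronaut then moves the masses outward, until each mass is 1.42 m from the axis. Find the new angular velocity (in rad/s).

Angular momentum about the spin axis is conserved since the torque about it is zero.
I₁ = 2.24 + 2(1.85)(0.785)² = 4.520 kg·m²; I₂ = 2.24 + 2(1.85)(1.42)² = 9.701 kg·m².
ω₂ = I₁ω₁ / I₂ = (4.520)(5.05 rad/s) / (9.701) = 2.353 rad/s.

ω₂ ≈ 2.35 rad/s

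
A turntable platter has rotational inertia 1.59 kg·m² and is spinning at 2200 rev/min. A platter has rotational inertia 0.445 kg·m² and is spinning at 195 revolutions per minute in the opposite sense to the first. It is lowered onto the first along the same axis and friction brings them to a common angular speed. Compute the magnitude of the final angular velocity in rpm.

|ω_f| ≈ 1680 rpm

No external torque acts about the common axis, so total angular momentum is conserved.
Taking A's sense as positive: L = (1.590)(2200) − (0.4450)(195) = 3411 kg·m²·rpm.
Combined I = 1.590 + 0.4450 = 2.035 kg·m².
ω_f = L / I = 3411 / 2.035 = 1676 rpm.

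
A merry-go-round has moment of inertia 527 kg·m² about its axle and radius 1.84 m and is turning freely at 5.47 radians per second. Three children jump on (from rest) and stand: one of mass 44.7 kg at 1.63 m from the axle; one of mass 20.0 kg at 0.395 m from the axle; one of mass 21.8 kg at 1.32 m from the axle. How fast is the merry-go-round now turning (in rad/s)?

ω_f ≈ 4.20 rad/s

No external torque acts about the axle; L_before = L_after.
Added inertia Σmr² = (44.7)(1.63)² + (20.0)(0.395)² + (21.8)(1.32)² = 159.9 kg·m²; I_f = 527.0 + 159.9 = 686.9 kg·m².
ω_f = I_p ω_i / I_f = (527.0)(5.47) / 686.9 = 4.197 rad/s.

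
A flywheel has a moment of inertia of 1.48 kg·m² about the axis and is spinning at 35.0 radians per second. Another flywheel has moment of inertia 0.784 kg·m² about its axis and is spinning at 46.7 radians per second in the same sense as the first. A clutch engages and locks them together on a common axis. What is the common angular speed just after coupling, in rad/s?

|ω_f| ≈ 39.1 rad/s

No external torque acts about the common axis, so total angular momentum is conserved.
Taking A's sense as positive: L = (1.480)(35.0) + (0.7840)(46.7) = 88.41 kg·m²·rad/s.
Combined I = 1.480 + 0.7840 = 2.264 kg·m².
ω_f = L / I = 88.41 / 2.264 = 39.05 rad/s.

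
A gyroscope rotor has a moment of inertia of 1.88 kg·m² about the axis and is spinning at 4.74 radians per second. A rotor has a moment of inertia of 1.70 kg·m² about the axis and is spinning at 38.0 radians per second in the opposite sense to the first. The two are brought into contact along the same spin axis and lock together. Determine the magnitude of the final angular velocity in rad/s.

|ω_f| ≈ 15.6 rad/s

No external torque acts about the common axis, so total angular momentum is conserved.
Taking A's sense as positive: L = (1.880)(4.74) − (1.700)(38.0) = -55.69 kg·m²·rad/s.
Combined I = 1.880 + 1.700 = 3.580 kg·m².
ω_f = L / I = -55.69 / 3.580 = -15.56 rad/s.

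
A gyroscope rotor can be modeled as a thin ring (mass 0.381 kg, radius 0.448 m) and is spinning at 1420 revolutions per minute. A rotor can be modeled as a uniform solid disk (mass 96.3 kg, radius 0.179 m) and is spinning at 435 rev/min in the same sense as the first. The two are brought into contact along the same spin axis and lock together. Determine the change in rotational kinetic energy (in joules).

The coupling torques are internal; angular momentum about the shared axis is conserved.
Moments of inertia: I_A = (0.381)(0.448)² = 0.07647 kg·m²; I_B = ½(96.3)(0.179)² = 1.543 kg·m².
Taking A's sense as positive: L = (0.07647)(1420) + (1.543)(435) = 779.7 kg·m²·rpm.
Combined I = 0.07647 + 1.543 = 1.619 kg·m².
ω_f = L / I = 779.7 / 1.619 = 481.5 rpm.
KE_i = ½ΣIω² = 2446 J; KE_f = ½(1.619)(50.42)² = 2059 J.

ΔKE ≈ -388 J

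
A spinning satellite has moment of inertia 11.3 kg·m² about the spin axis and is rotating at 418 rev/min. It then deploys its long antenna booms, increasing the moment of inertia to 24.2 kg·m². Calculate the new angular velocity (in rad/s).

ω₂ ≈ 20.4 rad/s

No external torque acts about the spin axis, so angular momentum is conserved.
ω₂ = I₁ω₁ / I₂ = (11.30)(418 rpm) / (24.20) = 195.2 rpm = 20.44 rad/s.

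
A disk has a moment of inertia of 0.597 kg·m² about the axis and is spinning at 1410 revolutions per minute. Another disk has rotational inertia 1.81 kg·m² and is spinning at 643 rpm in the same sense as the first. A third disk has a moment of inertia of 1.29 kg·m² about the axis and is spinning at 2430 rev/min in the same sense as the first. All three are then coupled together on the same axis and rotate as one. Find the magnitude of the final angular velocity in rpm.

|ω_f| ≈ 1390 rpm

The coupling torques are internal; angular momentum about the shared axis is conserved.
Taking A's sense as positive: L = (0.5970)(1410) + (1.810)(643) + (1.290)(2430) = 5140 kg·m²·rpm.
Combined I = 0.5970 + 1.810 + 1.290 = 3.697 kg·m².
ω_f = L / I = 5140 / 3.697 = 1390 rpm.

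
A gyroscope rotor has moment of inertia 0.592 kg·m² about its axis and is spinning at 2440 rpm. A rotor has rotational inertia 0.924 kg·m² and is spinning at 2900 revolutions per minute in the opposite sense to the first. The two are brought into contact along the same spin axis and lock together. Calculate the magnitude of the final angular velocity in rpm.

The coupling torques are internal; angular momentum about the shared axis is conserved.
Taking A's sense as positive: L = (0.5920)(2440) − (0.9240)(2900) = -1235 kg·m²·rpm.
Combined I = 0.5920 + 0.9240 = 1.516 kg·m².
ω_f = L / I = -1235 / 1.516 = -814.7 rpm.

|ω_f| ≈ 815 rpm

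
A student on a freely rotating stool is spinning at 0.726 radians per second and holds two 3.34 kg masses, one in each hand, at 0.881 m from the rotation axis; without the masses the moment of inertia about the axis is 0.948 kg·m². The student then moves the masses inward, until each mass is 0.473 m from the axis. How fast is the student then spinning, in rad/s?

With no external torque about the axis, L is conserved: I₁ω₁ = I₂ω₂.
I₁ = 0.948 + 2(3.34)(0.881)² = 6.133 kg·m²; I₂ = 0.948 + 2(3.34)(0.473)² = 2.443 kg·m².
ω₂ = I₁ω₁ / I₂ = (6.133)(0.726 rad/s) / (2.443) = 1.823 rad/s.

ω₂ ≈ 1.82 rad/s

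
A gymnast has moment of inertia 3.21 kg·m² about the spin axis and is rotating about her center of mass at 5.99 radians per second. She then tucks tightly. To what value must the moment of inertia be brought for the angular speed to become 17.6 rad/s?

I₂ ≈ 1.09 kg·m²

Angular momentum about the spin axis is conserved since the torque about it is zero.
I₂ = I₁ω₁ / ω₂ = (3.21)(5.99) / (17.6) = 1.092 kg·m².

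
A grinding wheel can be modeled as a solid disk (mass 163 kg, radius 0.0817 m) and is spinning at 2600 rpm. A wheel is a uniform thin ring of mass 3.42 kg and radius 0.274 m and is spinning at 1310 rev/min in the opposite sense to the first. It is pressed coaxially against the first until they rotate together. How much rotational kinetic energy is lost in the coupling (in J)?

ΔKE lost ≈ 14600 J

No external torque acts about the common axis, so total angular momentum is conserved.
Moments of inertia: I_A = ½(163)(0.0817)² = 0.5440 kg·m²; I_B = (3.42)(0.274)² = 0.2568 kg·m².
Taking A's sense as positive: L = (0.5440)(2600) − (0.2568)(1310) = 1078 kg·m²·rpm.
Combined I = 0.5440 + 0.2568 = 0.8008 kg·m².
ω_f = L / I = 1078 / 0.8008 = 1346 rpm.
KE_i = ½ΣIω² = 22580 J; KE_f = ½(0.8008)(141.0)² = 7958 J.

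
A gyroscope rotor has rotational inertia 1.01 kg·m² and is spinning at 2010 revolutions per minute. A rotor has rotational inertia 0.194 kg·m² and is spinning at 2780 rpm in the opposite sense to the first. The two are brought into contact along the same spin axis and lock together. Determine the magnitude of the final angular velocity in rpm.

|ω_f| ≈ 1240 rpm

No external torque acts about the common axis, so total angular momentum is conserved.
Taking A's sense as positive: L = (1.010)(2010) − (0.1940)(2780) = 1491 kg·m²·rpm.
Combined I = 1.010 + 0.1940 = 1.204 kg·m².
ω_f = L / I = 1491 / 1.204 = 1238 rpm.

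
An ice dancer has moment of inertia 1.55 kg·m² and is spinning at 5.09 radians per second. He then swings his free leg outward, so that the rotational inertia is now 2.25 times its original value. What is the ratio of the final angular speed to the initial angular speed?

ω₂/ω₁ ≈ 0.444

No external torque acts about the spin axis, so angular momentum is conserved.
I₂ = 2.25 × 1.55 = 3.488 kg·m².
ω₂/ω₁ = I₁/I₂ = 1.550 / 3.488 = 0.4444.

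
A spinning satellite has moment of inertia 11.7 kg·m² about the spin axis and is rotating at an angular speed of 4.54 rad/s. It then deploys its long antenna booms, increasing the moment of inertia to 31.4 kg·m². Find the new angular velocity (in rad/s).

ω₂ ≈ 1.69 rad/s

No external torque acts about the spin axis, so angular momentum is conserved.
ω₂ = I₁ω₁ / I₂ = (11.70)(4.54 rad/s) / (31.40) = 1.692 rad/s.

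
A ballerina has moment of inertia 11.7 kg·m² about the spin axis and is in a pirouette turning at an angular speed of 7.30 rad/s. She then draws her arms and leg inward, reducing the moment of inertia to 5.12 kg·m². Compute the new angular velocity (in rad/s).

ω₂ ≈ 16.7 rad/s

No external torque acts about the spin axis, so angular momentum is conserved.
ω₂ = I₁ω₁ / I₂ = (11.70)(7.30 rad/s) / (5.120) = 16.68 rad/s.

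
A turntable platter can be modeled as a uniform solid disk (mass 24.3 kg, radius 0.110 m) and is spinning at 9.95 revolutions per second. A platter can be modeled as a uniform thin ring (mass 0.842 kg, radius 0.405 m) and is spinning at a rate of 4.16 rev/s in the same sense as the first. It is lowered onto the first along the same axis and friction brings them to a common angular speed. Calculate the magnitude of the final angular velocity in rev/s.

The coupling torques are internal; angular momentum about the shared axis is conserved.
Moments of inertia: I_A = ½(24.3)(0.110)² = 0.1470 kg·m²; I_B = (0.842)(0.405)² = 0.1381 kg·m².
Taking A's sense as positive: L = (0.1470)(9.95) + (0.1381)(4.16) = 2.037 kg·m²·rev/s.
Combined I = 0.1470 + 0.1381 = 0.2851 kg·m².
ω_f = L / I = 2.037 / 0.2851 = 7.145 rev/s.

|ω_f| ≈ 7.15 rev/s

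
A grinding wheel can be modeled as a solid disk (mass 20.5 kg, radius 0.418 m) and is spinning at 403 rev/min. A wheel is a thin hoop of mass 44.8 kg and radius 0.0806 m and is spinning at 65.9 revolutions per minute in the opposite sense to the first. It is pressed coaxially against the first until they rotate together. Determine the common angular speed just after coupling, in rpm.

|ω_f| ≈ 337 rpm

No external torque acts about the common axis, so total angular momentum is conserved.
Moments of inertia: I_A = ½(20.5)(0.418)² = 1.791 kg·m²; I_B = (44.8)(0.0806)² = 0.2910 kg·m².
Taking A's sense as positive: L = (1.791)(403) − (0.2910)(65.9) = 702.6 kg·m²·rpm.
Combined I = 1.791 + 0.2910 = 2.082 kg·m².
ω_f = L / I = 702.6 / 2.082 = 337.5 rpm.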